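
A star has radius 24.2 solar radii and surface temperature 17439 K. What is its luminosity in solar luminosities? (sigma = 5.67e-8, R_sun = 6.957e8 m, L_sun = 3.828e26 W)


R = 24.2 * 6.957e8 m = 1.683594e+10 m. L = 4*pi*R^2*sigma*T^4 = 4*pi*(1.683594e+10)^2 * 5.67e-8 * 17439^4 = 1.867901506e+31 W. L/L_sun = 1.867901506e+31 / 3.828e26 = 48795.7551

48795.7551 L_sun


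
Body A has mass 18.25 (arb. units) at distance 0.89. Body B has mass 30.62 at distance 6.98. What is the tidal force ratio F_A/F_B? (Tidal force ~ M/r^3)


Ratio = (M1/r1^3) / (M2/r2^3) = (18.25/0.89^3) / (30.62/6.98^3) = 287.5106

287.5106


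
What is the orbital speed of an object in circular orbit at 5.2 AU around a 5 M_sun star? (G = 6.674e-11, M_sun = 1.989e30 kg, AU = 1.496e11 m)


v = sqrt(GM/r) = sqrt(6.674e-11 * 9.945e+30 / 7.779e+11) = 29209.7625

29209.7625 m/s


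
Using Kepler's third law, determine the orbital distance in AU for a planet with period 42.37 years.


a = P^(2/3) = 42.37^(2/3) = 12.1536

12.1536 AU


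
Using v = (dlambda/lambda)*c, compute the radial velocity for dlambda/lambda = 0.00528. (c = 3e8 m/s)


v = (dlambda/lambda) * c = 0.00528 * 3e8 = 1.584e+06

1.584e+06 m/s


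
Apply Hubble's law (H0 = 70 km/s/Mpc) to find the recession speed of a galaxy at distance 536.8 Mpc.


v = H0 * d = 70 * 536.8 = 37576.0

37576.0 km/s


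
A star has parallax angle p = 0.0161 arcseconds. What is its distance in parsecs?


d = 1/p = 1/0.0161 = 62.1118

62.1118 pc


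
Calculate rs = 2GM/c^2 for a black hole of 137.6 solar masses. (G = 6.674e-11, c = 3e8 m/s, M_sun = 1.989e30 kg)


M = 137.6 * 1.989e30 kg = 2.736864e+32 kg. rs = 2GM/c^2 = 2 * 6.674e-11 * 2.736864e+32 / (3e8)^2 = 405907.3408

405907.3408 m


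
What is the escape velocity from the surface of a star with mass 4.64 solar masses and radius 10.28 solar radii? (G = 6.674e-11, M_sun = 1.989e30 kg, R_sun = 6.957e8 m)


M = 4.64 * 1.989e30 kg = 9.22896e+30 kg; R = 10.28 * 6.957e8 m = 7.151796e+09 m. v_esc = sqrt(2GM/R) = sqrt(2 * 6.674e-11 * 9.22896e+30 / 7.151796e+09) = 415027.5454

415027.5454 m/s


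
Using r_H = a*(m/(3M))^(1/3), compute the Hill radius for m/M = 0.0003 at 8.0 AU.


r_H = a * (m/3M)^(1/3) = 8.0 * (0.0003/3)^(1/3) = 0.3713

0.3713 AU


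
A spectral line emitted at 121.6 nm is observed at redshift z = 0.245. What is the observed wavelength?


lam_obs = lam_emit * (1 + z) = 121.6 * (1 + 0.245) = 151.392

151.392 nm


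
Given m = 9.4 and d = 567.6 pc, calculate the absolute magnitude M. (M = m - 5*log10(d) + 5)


M = m - 5*log10(d) + 5 = 9.4 - 5*log10(567.6) + 5 = 0.6298

0.6298


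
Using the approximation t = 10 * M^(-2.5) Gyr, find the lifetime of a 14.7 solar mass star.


t = 10 * M^(-2.5) = 10 * 14.7^(-2.5) = 0.0121

0.0121 Gyr


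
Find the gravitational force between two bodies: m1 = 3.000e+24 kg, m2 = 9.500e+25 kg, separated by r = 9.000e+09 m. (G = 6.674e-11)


F = G*m1*m2/r^2 = 6.674e-11 * 3.000e+24 * 9.500e+25 / (9.000e+09)^2 = 6.674e-11 * 2.850e+50 / 8.100e+19 = 2.348e+20

2.348e+20 N


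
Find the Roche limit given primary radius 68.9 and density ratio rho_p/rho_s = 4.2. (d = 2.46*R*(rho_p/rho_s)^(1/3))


d_Roche = 2.46 * 68.9 * 4.2^(1/3) = 273.4665

273.4665


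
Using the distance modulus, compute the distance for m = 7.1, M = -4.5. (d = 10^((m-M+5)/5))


d = 10^((m - M + 5)/5) = 10^((7.1 - -4.5 + 5)/5) = 2089.2961

2089.2961 pc


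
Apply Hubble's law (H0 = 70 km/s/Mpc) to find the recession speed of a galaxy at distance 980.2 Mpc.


v = H0 * d = 70 * 980.2 = 68614.0

68614.0 km/s


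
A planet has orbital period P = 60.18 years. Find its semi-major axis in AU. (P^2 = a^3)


a = P^(2/3) = 60.18^(2/3) = 15.3568

15.3568 AU


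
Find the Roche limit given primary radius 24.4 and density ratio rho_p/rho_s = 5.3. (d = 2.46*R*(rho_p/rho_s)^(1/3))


d_Roche = 2.46 * 24.4 * 5.3^(1/3) = 104.6526

104.6526


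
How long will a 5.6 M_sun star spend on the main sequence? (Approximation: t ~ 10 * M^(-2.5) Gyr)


t = 10 * M^(-2.5) = 10 * 5.6^(-2.5) = 0.1348

0.1348 Gyr


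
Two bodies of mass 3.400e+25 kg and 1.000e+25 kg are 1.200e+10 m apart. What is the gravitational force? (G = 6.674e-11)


F = G*m1*m2/r^2 = 6.674e-11 * 3.400e+25 * 1.000e+25 / (1.200e+10)^2 = 6.674e-11 * 3.400e+50 / 1.440e+20 = 1.576e+20

1.576e+20 N


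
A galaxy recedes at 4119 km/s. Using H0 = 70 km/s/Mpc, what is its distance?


d = v / H0 = 4119 / 70 = 58.8429

58.8429 Mpc


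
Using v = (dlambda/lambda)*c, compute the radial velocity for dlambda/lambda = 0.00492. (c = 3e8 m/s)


v = (dlambda/lambda) * c = 0.00492 * 3e8 = 1.476e+06

1.476e+06 m/s


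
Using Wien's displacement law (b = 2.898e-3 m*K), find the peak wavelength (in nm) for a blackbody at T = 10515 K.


lam_max = b / T = 2.898e-3 / 10515 = 2.756e-07 m = 275.6063 nm

275.6063 nm


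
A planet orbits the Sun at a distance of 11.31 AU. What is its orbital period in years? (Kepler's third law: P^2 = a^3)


P = a^(3/2) = 11.31^1.5 = 38.0359

38.0359 years


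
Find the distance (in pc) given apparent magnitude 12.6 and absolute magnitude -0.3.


d = 10^((m - M + 5)/5) = 10^((12.6 - -0.3 + 5)/5) = 3801.894

3801.894 pc


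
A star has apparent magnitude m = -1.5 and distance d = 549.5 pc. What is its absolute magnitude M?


M = m - 5*log10(d) + 5 = -1.5 - 5*log10(549.5) + 5 = -10.1998

-10.1998


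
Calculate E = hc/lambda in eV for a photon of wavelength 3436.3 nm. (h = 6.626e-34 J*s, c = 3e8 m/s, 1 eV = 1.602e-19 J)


E = hc/lambda = 6.626e-34 * 3e8 / 3.436e-06 = 5.785e-20 J = 0.3611 eV

0.3611 eV


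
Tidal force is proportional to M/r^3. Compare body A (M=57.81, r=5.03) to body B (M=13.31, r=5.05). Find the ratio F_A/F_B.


Ratio = (M1/r1^3) / (M2/r2^3) = (57.81/5.03^3) / (13.31/5.05^3) = 4.3954

4.3954


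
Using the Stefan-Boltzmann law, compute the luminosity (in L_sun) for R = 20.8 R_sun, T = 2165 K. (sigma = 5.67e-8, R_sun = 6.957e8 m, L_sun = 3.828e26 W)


R = 20.8 * 6.957e8 m = 1.447056e+10 m. L = 4*pi*R^2*sigma*T^4 = 4*pi*(1.447056e+10)^2 * 5.67e-8 * 2165^4 = 3.277896242e+27 W. L/L_sun = 3.277896242e+27 / 3.828e26 = 8.5629

8.5629 L_sun


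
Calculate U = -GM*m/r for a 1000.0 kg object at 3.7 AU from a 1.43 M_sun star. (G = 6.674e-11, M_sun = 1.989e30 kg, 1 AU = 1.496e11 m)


M = 1.43 * 1.989e30 kg = 2.84427e+30 kg; r = 3.7 AU * 1.496e11 m/AU = 5.5352e+11 m. U = -GM*m/r = -(6.674e-11 * 2.84427e+30 * 1000.0) / 5.5352e+11 = -3.429e+11

-3.429e+11 J


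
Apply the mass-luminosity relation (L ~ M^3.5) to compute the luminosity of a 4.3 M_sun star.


L/L_sun = (M/M_sun)^3.5 = 4.3^3.5 = 164.8692

164.8692 L_sun


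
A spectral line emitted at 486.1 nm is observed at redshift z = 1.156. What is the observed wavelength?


lam_obs = lam_emit * (1 + z) = 486.1 * (1 + 1.156) = 1048.0316

1048.0316 nm


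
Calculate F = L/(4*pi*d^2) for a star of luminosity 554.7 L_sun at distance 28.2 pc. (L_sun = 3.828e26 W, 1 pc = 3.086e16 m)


F = L / (4*pi*d^2) = 2.123e+29 / (4*pi*(8.703e+17)^2) = 2.231e-08

2.231e-08 W/m^2


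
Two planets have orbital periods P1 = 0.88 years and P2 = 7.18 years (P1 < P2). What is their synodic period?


1/P_syn = |1/P1 - 1/P2| = |1/0.88 - 1/7.18| => P_syn = 1.0029

1.0029 years


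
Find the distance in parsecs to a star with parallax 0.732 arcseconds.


d = 1/p = 1/0.732 = 1.3661

1.3661 pc


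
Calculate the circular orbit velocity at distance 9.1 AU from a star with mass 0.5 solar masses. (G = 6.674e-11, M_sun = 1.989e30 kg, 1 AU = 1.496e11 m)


v = sqrt(GM/r) = sqrt(6.674e-11 * 9.945e+29 / 1.361e+12) = 6982.4688

6982.4688 m/s


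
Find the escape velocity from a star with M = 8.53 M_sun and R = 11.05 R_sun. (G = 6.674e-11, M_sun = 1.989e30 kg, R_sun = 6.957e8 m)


M = 8.53 * 1.989e30 kg = 1.696617e+31 kg; R = 11.05 * 6.957e8 m = 7.687485e+09 m. v_esc = sqrt(2GM/R) = sqrt(2 * 6.674e-11 * 1.696617e+31 / 7.687485e+09) = 542760.0396

542760.0396 m/s


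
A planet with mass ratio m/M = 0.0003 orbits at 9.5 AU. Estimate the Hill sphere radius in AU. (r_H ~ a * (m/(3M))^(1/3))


r_H = a * (m/3M)^(1/3) = 9.5 * (0.0003/3)^(1/3) = 0.441

0.441 AU


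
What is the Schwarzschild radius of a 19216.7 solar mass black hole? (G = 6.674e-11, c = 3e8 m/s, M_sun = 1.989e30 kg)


M = 19216.7 * 1.989e30 kg = 3.82220163e+34 kg. rs = 2GM/c^2 = 2 * 6.674e-11 * 3.82220163e+34 / (3e8)^2 = 5.669e+07

5.669e+07 m


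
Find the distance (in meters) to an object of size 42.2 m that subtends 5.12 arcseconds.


D = size / theta_rad, theta_rad = 5.12 * pi/(180*3600) = 2.482e-05, D = 1.700e+06

1.700e+06 m


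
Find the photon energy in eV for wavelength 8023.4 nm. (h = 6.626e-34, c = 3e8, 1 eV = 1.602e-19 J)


E = hc/lambda = 6.626e-34 * 3e8 / 8.023e-06 = 2.478e-20 J = 0.1547 eV

0.1547 eV


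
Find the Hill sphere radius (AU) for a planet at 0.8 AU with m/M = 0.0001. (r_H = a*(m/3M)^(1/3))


r_H = a * (m/3M)^(1/3) = 0.8 * (0.0001/3)^(1/3) = 0.0257

0.0257 AU


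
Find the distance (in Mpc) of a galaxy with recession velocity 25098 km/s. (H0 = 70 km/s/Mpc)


d = v / H0 = 25098 / 70 = 358.5429

358.5429 Mpc


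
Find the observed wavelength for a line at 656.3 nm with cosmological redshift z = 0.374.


lam_obs = lam_emit * (1 + z) = 656.3 * (1 + 0.374) = 901.7562

901.7562 nm


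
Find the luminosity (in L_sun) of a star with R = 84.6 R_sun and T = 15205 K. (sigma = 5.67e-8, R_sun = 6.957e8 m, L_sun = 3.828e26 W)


R = 84.6 * 6.957e8 m = 5.885622e+10 m. L = 4*pi*R^2*sigma*T^4 = 4*pi*(5.885622e+10)^2 * 5.67e-8 * 15205^4 = 1.319238611e+32 W. L/L_sun = 1.319238611e+32 / 3.828e26 = 344628.6863

344628.6863 L_sun


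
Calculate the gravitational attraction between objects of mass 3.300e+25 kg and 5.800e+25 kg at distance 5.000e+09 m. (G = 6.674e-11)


F = G*m1*m2/r^2 = 6.674e-11 * 3.300e+25 * 5.800e+25 / (5.000e+09)^2 = 6.674e-11 * 1.914e+51 / 2.500e+19 = 5.110e+21

5.110e+21 N


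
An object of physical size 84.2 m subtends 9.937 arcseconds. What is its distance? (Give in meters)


D = size / theta_rad, theta_rad = 9.937 * pi/(180*3600) = 4.818e-05, D = 1.748e+06

1.748e+06 m


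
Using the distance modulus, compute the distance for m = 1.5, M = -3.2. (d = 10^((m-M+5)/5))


d = 10^((m - M + 5)/5) = 10^((1.5 - -3.2 + 5)/5) = 87.0964

87.0964 pc


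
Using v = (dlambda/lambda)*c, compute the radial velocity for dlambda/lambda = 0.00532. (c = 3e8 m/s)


v = (dlambda/lambda) * c = 0.00532 * 3e8 = 1.596e+06

1.596e+06 m/s


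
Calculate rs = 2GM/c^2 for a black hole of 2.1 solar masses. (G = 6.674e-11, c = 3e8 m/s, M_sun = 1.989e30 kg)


M = 2.1 * 1.989e30 kg = 4.1769e+30 kg. rs = 2GM/c^2 = 2 * 6.674e-11 * 4.1769e+30 / (3e8)^2 = 6194.8068

6194.8068 m


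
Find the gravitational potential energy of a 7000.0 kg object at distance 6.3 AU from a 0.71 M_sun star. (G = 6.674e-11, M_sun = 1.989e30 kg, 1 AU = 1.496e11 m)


M = 0.71 * 1.989e30 kg = 1.41219e+30 kg; r = 6.3 AU * 1.496e11 m/AU = 9.4248e+11 m. U = -GM*m/r = -(6.674e-11 * 1.41219e+30 * 7000.0) / 9.4248e+11 = -7.000e+11

-7.000e+11 J


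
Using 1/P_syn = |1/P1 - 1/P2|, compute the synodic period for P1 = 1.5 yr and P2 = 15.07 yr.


1/P_syn = |1/P1 - 1/P2| = |1/1.5 - 1/15.07| => P_syn = 1.6658

1.6658 years


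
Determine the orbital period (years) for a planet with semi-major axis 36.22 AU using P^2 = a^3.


P = a^(3/2) = 36.22^1.5 = 217.983

217.983 years


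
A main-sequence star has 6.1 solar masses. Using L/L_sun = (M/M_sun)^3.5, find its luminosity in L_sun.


L/L_sun = (M/M_sun)^3.5 = 6.1^3.5 = 560.6017

560.6017 L_sun


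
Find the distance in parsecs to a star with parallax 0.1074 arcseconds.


d = 1/p = 1/0.1074 = 9.311

9.311 pc


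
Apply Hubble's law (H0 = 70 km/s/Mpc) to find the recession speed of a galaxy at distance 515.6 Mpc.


v = H0 * d = 70 * 515.6 = 36092.0

36092.0 km/s


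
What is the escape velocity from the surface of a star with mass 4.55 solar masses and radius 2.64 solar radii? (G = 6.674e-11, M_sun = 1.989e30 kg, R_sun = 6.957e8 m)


M = 4.55 * 1.989e30 kg = 9.04995e+30 kg; R = 2.64 * 6.957e8 m = 1.836648e+09 m. v_esc = sqrt(2GM/R) = sqrt(2 * 6.674e-11 * 9.04995e+30 / 1.836648e+09) = 810995.0879

810995.0879 m/s


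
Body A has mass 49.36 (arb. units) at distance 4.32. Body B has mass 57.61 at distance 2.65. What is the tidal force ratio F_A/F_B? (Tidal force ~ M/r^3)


Ratio = (M1/r1^3) / (M2/r2^3) = (49.36/4.32^3) / (57.61/2.65^3) = 0.1978

0.1978


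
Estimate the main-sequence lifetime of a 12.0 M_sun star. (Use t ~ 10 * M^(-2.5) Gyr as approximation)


t = 10 * M^(-2.5) = 10 * 12.0^(-2.5) = 0.02

0.02 Gyr


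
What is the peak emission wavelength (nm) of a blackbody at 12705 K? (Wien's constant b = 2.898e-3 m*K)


lam_max = b / T = 2.898e-3 / 12705 = 2.281e-07 m = 228.0992 nm

228.0992 nm


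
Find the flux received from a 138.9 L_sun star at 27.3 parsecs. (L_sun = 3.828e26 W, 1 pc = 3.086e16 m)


F = L / (4*pi*d^2) = 5.317e+28 / (4*pi*(8.425e+17)^2) = 5.961e-09

5.961e-09 W/m^2


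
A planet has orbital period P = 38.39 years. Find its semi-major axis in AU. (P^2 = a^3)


a = P^(2/3) = 38.39^(2/3) = 11.3801

11.3801 AU


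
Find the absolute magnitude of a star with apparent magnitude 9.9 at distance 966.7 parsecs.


M = m - 5*log10(d) + 5 = 9.9 - 5*log10(966.7) + 5 = -0.0265

-0.0265


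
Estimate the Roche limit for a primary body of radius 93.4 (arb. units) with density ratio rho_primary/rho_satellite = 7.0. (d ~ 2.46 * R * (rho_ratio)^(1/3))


d_Roche = 2.46 * 93.4 * 7.0^(1/3) = 439.5227

439.5227


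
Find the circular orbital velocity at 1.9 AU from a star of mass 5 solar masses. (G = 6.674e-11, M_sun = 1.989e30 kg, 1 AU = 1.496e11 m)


v = sqrt(GM/r) = sqrt(6.674e-11 * 9.945e+30 / 2.842e+11) = 48322.8898

48322.8898 m/s


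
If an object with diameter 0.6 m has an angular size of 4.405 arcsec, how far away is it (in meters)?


D = size / theta_rad, theta_rad = 4.405 * pi/(180*3600) = 2.136e-05, D = 28095.0928

28095.0928 m


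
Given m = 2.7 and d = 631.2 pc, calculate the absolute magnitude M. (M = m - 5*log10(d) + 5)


M = m - 5*log10(d) + 5 = 2.7 - 5*log10(631.2) + 5 = -6.3008

-6.3008


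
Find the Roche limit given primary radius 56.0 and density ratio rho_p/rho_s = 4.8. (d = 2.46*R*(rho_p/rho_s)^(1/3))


d_Roche = 2.46 * 56.0 * 4.8^(1/3) = 232.3826

232.3826


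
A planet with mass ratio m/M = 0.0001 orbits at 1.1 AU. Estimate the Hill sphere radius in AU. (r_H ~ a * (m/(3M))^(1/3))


r_H = a * (m/3M)^(1/3) = 1.1 * (0.0001/3)^(1/3) = 0.0354

0.0354 AU


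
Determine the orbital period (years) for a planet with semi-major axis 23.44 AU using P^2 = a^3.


P = a^(3/2) = 23.44^1.5 = 113.4845

113.4845 years


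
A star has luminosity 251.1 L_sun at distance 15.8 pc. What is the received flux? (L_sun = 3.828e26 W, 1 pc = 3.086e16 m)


F = L / (4*pi*d^2) = 9.612e+28 / (4*pi*(4.876e+17)^2) = 3.217e-08

3.217e-08 W/m^2


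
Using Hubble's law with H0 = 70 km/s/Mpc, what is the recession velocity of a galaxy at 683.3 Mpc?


v = H0 * d = 70 * 683.3 = 47831.0

47831.0 km/s


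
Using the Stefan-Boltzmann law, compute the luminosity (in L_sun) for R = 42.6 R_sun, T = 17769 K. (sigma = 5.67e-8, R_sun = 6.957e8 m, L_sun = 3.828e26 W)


R = 42.6 * 6.957e8 m = 2.963682e+10 m. L = 4*pi*R^2*sigma*T^4 = 4*pi*(2.963682e+10)^2 * 5.67e-8 * 17769^4 = 6.238900757e+31 W. L/L_sun = 6.238900757e+31 / 3.828e26 = 162980.6885

162980.6885 L_sun


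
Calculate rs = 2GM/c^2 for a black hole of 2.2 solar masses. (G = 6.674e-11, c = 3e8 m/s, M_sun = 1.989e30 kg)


M = 2.2 * 1.989e30 kg = 4.3758e+30 kg. rs = 2GM/c^2 = 2 * 6.674e-11 * 4.3758e+30 / (3e8)^2 = 6489.7976

6489.7976 m


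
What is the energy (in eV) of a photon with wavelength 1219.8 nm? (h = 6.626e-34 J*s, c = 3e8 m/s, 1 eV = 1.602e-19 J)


E = hc/lambda = 6.626e-34 * 3e8 / 1.220e-06 = 1.630e-19 J = 1.0172 eV

1.0172 eV


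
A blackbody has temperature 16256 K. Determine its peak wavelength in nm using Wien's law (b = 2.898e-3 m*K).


lam_max = b / T = 2.898e-3 / 16256 = 1.783e-07 m = 178.2726 nm

178.2726 nm


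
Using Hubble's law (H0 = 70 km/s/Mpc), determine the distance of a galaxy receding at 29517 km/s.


d = v / H0 = 29517 / 70 = 421.6714

421.6714 Mpc


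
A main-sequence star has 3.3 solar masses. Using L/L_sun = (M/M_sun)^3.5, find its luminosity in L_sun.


L/L_sun = (M/M_sun)^3.5 = 3.3^3.5 = 65.2828

65.2828 L_sun


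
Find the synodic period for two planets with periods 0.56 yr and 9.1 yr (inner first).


1/P_syn = |1/P1 - 1/P2| = |1/0.56 - 1/9.1| => P_syn = 0.5967

0.5967 years


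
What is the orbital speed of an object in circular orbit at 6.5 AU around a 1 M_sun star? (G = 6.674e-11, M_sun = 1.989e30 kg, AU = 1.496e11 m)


v = sqrt(GM/r) = sqrt(6.674e-11 * 1.989e+30 / 9.724e+11) = 11683.905

11683.905 m/s


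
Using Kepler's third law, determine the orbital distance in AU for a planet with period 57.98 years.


a = P^(2/3) = 57.98^(2/3) = 14.9802

14.9802 AU


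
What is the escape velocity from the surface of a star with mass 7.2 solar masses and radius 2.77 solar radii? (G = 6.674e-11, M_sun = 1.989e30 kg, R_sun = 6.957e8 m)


M = 7.2 * 1.989e30 kg = 1.43208e+31 kg; R = 2.77 * 6.957e8 m = 1.927089e+09 m. v_esc = sqrt(2GM/R) = sqrt(2 * 6.674e-11 * 1.43208e+31 / 1.927089e+09) = 995957.6059

995957.6059 m/s


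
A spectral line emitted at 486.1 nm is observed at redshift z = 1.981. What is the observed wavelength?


lam_obs = lam_emit * (1 + z) = 486.1 * (1 + 1.981) = 1449.0641

1449.0641 nm


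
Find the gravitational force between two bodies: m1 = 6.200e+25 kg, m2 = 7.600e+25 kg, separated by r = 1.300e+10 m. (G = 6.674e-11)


F = G*m1*m2/r^2 = 6.674e-11 * 6.200e+25 * 7.600e+25 / (1.300e+10)^2 = 6.674e-11 * 4.712e+51 / 1.690e+20 = 1.861e+21

1.861e+21 N


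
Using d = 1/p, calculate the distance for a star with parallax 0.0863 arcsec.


d = 1/p = 1/0.0863 = 11.5875

11.5875 pc


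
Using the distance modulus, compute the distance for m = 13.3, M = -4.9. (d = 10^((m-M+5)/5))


d = 10^((m - M + 5)/5) = 10^((13.3 - -4.9 + 5)/5) = 43651.5832

43651.5832 pc


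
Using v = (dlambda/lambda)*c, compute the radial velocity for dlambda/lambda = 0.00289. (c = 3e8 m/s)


v = (dlambda/lambda) * c = 0.00289 * 3e8 = 867000.0

867000.0 m/s


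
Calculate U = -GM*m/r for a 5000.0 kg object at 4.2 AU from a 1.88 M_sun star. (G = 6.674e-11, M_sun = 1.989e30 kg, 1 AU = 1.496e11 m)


M = 1.88 * 1.989e30 kg = 3.73932e+30 kg; r = 4.2 AU * 1.496e11 m/AU = 6.2832e+11 m. U = -GM*m/r = -(6.674e-11 * 3.73932e+30 * 5000.0) / 6.2832e+11 = -1.986e+12

-1.986e+12 J


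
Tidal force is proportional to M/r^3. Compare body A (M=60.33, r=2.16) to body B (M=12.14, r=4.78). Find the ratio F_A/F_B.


Ratio = (M1/r1^3) / (M2/r2^3) = (60.33/2.16^3) / (12.14/4.78^3) = 53.8564

53.8564


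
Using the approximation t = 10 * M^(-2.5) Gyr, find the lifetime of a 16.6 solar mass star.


t = 10 * M^(-2.5) = 10 * 16.6^(-2.5) = 0.0089

0.0089 Gyr


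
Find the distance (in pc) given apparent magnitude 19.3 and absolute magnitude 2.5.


d = 10^((m - M + 5)/5) = 10^((19.3 - 2.5 + 5)/5) = 22908.6765

22908.6765 pc


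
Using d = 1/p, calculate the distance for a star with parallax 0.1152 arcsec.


d = 1/p = 1/0.1152 = 8.6806

8.6806 pc


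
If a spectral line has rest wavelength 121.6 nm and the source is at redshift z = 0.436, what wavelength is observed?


lam_obs = lam_emit * (1 + z) = 121.6 * (1 + 0.436) = 174.6176

174.6176 nm


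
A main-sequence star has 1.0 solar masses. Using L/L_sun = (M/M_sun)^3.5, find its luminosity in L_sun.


L/L_sun = (M/M_sun)^3.5 = 1.0^3.5 = 1.0

1.0 L_sun


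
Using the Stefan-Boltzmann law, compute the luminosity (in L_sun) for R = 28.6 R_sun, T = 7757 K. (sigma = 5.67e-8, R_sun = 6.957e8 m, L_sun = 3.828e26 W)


R = 28.6 * 6.957e8 m = 1.989702e+10 m. L = 4*pi*R^2*sigma*T^4 = 4*pi*(1.989702e+10)^2 * 5.67e-8 * 7757^4 = 1.021278435e+30 W. L/L_sun = 1.021278435e+30 / 3.828e26 = 2667.9165

2667.9165 L_sun


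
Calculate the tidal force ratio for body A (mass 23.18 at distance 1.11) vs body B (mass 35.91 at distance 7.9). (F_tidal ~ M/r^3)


Ratio = (M1/r1^3) / (M2/r2^3) = (23.18/1.11^3) / (35.91/7.9^3) = 232.7075

232.7075


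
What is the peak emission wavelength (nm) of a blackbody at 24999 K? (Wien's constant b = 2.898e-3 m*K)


lam_max = b / T = 2.898e-3 / 24999 = 1.159e-07 m = 115.9246 nm

115.9246 nm


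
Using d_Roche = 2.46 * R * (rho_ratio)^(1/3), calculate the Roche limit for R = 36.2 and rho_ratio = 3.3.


d_Roche = 2.46 * 36.2 * 3.3^(1/3) = 132.5811

132.5811


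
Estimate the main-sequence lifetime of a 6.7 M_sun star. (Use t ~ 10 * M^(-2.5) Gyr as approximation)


t = 10 * M^(-2.5) = 10 * 6.7^(-2.5) = 0.0861

0.0861 Gyr


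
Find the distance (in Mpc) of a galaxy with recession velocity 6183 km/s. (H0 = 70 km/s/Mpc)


d = v / H0 = 6183 / 70 = 88.3286

88.3286 Mpc


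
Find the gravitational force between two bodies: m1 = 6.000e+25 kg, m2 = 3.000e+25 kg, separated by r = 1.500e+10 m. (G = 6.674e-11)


F = G*m1*m2/r^2 = 6.674e-11 * 6.000e+25 * 3.000e+25 / (1.500e+10)^2 = 6.674e-11 * 1.800e+51 / 2.250e+20 = 5.339e+20

5.339e+20 N


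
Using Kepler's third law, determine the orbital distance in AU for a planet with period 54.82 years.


a = P^(2/3) = 54.82^(2/3) = 14.4309

14.4309 AU


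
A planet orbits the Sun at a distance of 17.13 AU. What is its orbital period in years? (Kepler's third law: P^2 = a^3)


P = a^(3/2) = 17.13^1.5 = 70.8983

70.8983 years


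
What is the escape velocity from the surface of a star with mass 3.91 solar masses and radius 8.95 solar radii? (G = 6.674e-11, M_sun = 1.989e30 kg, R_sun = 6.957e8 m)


M = 3.91 * 1.989e30 kg = 7.77699e+30 kg; R = 8.95 * 6.957e8 m = 6.226515e+09 m. v_esc = sqrt(2GM/R) = sqrt(2 * 6.674e-11 * 7.77699e+30 / 6.226515e+09) = 408311.2537

408311.2537 m/s


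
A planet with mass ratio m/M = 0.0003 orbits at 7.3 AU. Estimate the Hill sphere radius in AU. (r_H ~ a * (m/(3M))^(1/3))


r_H = a * (m/3M)^(1/3) = 7.3 * (0.0003/3)^(1/3) = 0.3388

0.3388 AU


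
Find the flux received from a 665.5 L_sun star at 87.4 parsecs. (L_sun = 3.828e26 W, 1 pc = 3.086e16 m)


F = L / (4*pi*d^2) = 2.548e+29 / (4*pi*(2.697e+18)^2) = 2.787e-09

2.787e-09 W/m^2


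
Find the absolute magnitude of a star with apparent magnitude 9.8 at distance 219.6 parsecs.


M = m - 5*log10(d) + 5 = 9.8 - 5*log10(219.6) + 5 = 3.0918

3.0918


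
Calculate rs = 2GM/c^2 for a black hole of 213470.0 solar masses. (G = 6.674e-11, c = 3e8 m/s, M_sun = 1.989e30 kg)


M = 213470.0 * 1.989e30 kg = 4.2459183e+35 kg. rs = 2GM/c^2 = 2 * 6.674e-11 * 4.2459183e+35 / (3e8)^2 = 6.297e+08

6.297e+08 m


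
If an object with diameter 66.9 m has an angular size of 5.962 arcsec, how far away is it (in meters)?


D = size / theta_rad, theta_rad = 5.962 * pi/(180*3600) = 2.890e-05, D = 2.315e+06

2.315e+06 m


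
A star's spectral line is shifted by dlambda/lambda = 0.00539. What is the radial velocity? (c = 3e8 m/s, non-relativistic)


v = (dlambda/lambda) * c = 0.00539 * 3e8 = 1.617e+06

1.617e+06 m/s


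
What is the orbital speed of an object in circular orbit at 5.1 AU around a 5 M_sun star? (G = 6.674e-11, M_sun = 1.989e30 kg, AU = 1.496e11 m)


v = sqrt(GM/r) = sqrt(6.674e-11 * 9.945e+30 / 7.630e+11) = 29494.7426

29494.7426 m/s


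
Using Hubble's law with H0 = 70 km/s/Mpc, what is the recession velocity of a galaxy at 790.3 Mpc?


v = H0 * d = 70 * 790.3 = 55321.0

55321.0 km/s


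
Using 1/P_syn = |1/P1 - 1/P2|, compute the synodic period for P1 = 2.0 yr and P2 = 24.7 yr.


1/P_syn = |1/P1 - 1/P2| = |1/2.0 - 1/24.7| => P_syn = 2.1762

2.1762 years


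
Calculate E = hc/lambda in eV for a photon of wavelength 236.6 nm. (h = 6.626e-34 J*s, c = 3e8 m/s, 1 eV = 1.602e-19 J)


E = hc/lambda = 6.626e-34 * 3e8 / 2.366e-07 = 8.402e-19 J = 5.2444 eV

5.2444 eV


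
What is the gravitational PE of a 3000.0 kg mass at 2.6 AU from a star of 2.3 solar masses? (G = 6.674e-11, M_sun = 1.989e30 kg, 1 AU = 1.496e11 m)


M = 2.3 * 1.989e30 kg = 4.5747e+30 kg; r = 2.6 AU * 1.496e11 m/AU = 3.8896e+11 m. U = -GM*m/r = -(6.674e-11 * 4.5747e+30 * 3000.0) / 3.8896e+11 = -2.355e+12

-2.355e+12 J


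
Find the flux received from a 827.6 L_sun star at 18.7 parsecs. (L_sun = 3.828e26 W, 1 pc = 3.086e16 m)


F = L / (4*pi*d^2) = 3.168e+29 / (4*pi*(5.771e+17)^2) = 7.570e-08

7.570e-08 W/m^2


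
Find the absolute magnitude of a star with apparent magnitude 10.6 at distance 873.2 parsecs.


M = m - 5*log10(d) + 5 = 10.6 - 5*log10(873.2) + 5 = 0.8944

0.8944


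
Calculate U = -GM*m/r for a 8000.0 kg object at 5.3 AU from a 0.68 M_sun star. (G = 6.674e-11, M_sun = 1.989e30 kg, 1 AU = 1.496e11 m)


M = 0.68 * 1.989e30 kg = 1.35252e+30 kg; r = 5.3 AU * 1.496e11 m/AU = 7.9288e+11 m. U = -GM*m/r = -(6.674e-11 * 1.35252e+30 * 8000.0) / 7.9288e+11 = -9.108e+11

-9.108e+11 J


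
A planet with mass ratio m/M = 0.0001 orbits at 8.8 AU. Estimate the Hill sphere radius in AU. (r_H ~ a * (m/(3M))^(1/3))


r_H = a * (m/3M)^(1/3) = 8.8 * (0.0001/3)^(1/3) = 0.2832

0.2832 AU


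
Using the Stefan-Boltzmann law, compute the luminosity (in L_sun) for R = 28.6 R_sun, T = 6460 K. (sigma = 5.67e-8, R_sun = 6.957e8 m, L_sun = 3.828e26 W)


R = 28.6 * 6.957e8 m = 1.989702e+10 m. L = 4*pi*R^2*sigma*T^4 = 4*pi*(1.989702e+10)^2 * 5.67e-8 * 6460^4 = 4.912460461e+29 W. L/L_sun = 4.912460461e+29 / 3.828e26 = 1283.2969

1283.2969 L_sun


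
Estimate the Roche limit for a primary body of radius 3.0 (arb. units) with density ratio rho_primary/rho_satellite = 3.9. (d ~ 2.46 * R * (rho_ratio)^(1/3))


d_Roche = 2.46 * 3.0 * 3.9^(1/3) = 11.6166

11.6166


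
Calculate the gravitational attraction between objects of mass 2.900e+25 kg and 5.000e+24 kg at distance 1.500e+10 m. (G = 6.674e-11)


F = G*m1*m2/r^2 = 6.674e-11 * 2.900e+25 * 5.000e+24 / (1.500e+10)^2 = 6.674e-11 * 1.450e+50 / 2.250e+20 = 4.301e+19

4.301e+19 N


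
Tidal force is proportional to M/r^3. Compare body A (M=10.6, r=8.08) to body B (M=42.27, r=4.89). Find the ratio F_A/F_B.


Ratio = (M1/r1^3) / (M2/r2^3) = (10.6/8.08^3) / (42.27/4.89^3) = 0.0556

0.0556


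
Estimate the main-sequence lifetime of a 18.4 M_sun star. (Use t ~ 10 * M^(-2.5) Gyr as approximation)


t = 10 * M^(-2.5) = 10 * 18.4^(-2.5) = 0.0069

0.0069 Gyr


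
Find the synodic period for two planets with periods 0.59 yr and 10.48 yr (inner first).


1/P_syn = |1/P1 - 1/P2| = |1/0.59 - 1/10.48| => P_syn = 0.6252

0.6252 years


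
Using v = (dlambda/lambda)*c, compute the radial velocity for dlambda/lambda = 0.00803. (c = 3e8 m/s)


v = (dlambda/lambda) * c = 0.00803 * 3e8 = 2.409e+06

2.409e+06 m/s


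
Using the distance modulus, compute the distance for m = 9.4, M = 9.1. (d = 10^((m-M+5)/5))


d = 10^((m - M + 5)/5) = 10^((9.4 - 9.1 + 5)/5) = 11.4815

11.4815 pc


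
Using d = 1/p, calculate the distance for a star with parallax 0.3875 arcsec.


d = 1/p = 1/0.3875 = 2.5806

2.5806 pc


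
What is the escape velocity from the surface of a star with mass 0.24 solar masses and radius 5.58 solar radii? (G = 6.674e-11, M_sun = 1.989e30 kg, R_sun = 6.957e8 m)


M = 0.24 * 1.989e30 kg = 4.7736e+29 kg; R = 5.58 * 6.957e8 m = 3.882006e+09 m. v_esc = sqrt(2GM/R) = sqrt(2 * 6.674e-11 * 4.7736e+29 / 3.882006e+09) = 128115.8936

128115.8936 m/s


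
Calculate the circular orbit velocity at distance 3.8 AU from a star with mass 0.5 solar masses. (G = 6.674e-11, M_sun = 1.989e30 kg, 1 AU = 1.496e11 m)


v = sqrt(GM/r) = sqrt(6.674e-11 * 9.945e+29 / 5.685e+11) = 10805.3266

10805.3266 m/s


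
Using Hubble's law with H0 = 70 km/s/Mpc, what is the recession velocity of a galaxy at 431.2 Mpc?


v = H0 * d = 70 * 431.2 = 30184.0

30184.0 km/s


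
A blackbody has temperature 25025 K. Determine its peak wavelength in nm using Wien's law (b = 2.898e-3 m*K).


lam_max = b / T = 2.898e-3 / 25025 = 1.158e-07 m = 115.8042 nm

115.8042 nm


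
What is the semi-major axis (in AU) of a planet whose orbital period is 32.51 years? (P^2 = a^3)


a = P^(2/3) = 32.51^(2/3) = 10.1862

10.1862 AU


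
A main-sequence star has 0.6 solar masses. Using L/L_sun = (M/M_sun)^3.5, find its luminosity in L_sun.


L/L_sun = (M/M_sun)^3.5 = 0.6^3.5 = 0.1673

0.1673 L_sun


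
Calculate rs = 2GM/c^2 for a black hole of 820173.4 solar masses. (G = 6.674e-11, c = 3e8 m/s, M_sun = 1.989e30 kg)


M = 820173.4 * 1.989e30 kg = 1.631324893e+36 kg. rs = 2GM/c^2 = 2 * 6.674e-11 * 1.631324893e+36 / (3e8)^2 = 2.419e+09

2.419e+09 m


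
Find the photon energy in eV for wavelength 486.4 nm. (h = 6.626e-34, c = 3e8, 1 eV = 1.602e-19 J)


E = hc/lambda = 6.626e-34 * 3e8 / 4.864e-07 = 4.087e-19 J = 2.551 eV

2.551 eV


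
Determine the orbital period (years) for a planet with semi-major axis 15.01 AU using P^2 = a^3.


P = a^(3/2) = 15.01^1.5 = 58.1529

58.1529 years


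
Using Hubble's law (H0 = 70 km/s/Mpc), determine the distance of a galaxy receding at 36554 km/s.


d = v / H0 = 36554 / 70 = 522.2

522.2 Mpc


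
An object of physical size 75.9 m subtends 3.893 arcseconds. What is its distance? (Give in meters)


D = size / theta_rad, theta_rad = 3.893 * pi/(180*3600) = 1.887e-05, D = 4.021e+06

4.021e+06 m


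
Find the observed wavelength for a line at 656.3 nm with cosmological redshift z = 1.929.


lam_obs = lam_emit * (1 + z) = 656.3 * (1 + 1.929) = 1922.3027

1922.3027 nm


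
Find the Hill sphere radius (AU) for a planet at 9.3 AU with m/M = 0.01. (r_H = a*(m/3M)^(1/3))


r_H = a * (m/3M)^(1/3) = 9.3 * (0.01/3)^(1/3) = 1.3892

1.3892 AU


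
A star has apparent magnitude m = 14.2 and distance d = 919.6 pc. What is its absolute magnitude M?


M = m - 5*log10(d) + 5 = 14.2 - 5*log10(919.6) + 5 = 4.382

4.382


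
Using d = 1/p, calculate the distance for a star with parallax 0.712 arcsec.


d = 1/p = 1/0.712 = 1.4045

1.4045 pc


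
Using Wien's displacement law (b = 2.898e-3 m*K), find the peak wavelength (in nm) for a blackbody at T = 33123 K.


lam_max = b / T = 2.898e-3 / 33123 = 8.749e-08 m = 87.4921 nm

87.4921 nm


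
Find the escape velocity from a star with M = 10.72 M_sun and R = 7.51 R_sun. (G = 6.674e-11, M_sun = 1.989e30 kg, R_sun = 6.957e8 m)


M = 10.72 * 1.989e30 kg = 2.132208e+31 kg; R = 7.51 * 6.957e8 m = 5.224707e+09 m. v_esc = sqrt(2GM/R) = sqrt(2 * 6.674e-11 * 2.132208e+31 / 5.224707e+09) = 738060.415

738060.415 m/s


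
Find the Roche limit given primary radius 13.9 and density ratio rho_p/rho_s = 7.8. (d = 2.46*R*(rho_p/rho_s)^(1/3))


d_Roche = 2.46 * 13.9 * 7.8^(1/3) = 67.8133

67.8133


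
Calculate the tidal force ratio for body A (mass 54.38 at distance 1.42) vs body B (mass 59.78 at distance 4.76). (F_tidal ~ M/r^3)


Ratio = (M1/r1^3) / (M2/r2^3) = (54.38/1.42^3) / (59.78/4.76^3) = 34.2641

34.2641


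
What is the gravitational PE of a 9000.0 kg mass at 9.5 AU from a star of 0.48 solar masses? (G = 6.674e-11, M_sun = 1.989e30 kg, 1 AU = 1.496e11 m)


M = 0.48 * 1.989e30 kg = 9.5472e+29 kg; r = 9.5 AU * 1.496e11 m/AU = 1.4212e+12 m. U = -GM*m/r = -(6.674e-11 * 9.5472e+29 * 9000.0) / 1.4212e+12 = -4.035e+11

-4.035e+11 J


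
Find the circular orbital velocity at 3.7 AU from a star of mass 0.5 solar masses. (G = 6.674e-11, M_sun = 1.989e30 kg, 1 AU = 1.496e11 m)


v = sqrt(GM/r) = sqrt(6.674e-11 * 9.945e+29 / 5.535e+11) = 10950.3711

10950.3711 m/s


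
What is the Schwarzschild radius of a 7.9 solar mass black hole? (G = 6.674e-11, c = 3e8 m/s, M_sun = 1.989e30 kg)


M = 7.9 * 1.989e30 kg = 1.57131e+31 kg. rs = 2GM/c^2 = 2 * 6.674e-11 * 1.57131e+31 / (3e8)^2 = 23304.2732

23304.2732 m


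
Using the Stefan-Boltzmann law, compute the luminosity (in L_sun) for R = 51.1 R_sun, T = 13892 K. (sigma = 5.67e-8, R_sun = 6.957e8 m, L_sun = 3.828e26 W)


R = 51.1 * 6.957e8 m = 3.555027e+10 m. L = 4*pi*R^2*sigma*T^4 = 4*pi*(3.555027e+10)^2 * 5.67e-8 * 13892^4 = 3.353805159e+31 W. L/L_sun = 3.353805159e+31 / 3.828e26 = 87612.465

87612.465 L_sun


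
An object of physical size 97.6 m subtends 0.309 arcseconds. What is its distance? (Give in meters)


D = size / theta_rad, theta_rad = 0.309 * pi/(180*3600) = 1.498e-06, D = 6.515e+07

6.515e+07 m


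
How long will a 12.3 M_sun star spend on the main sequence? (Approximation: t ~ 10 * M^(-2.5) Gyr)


t = 10 * M^(-2.5) = 10 * 12.3^(-2.5) = 0.0188

0.0188 Gyr


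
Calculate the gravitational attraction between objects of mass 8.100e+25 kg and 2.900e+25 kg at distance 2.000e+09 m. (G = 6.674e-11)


F = G*m1*m2/r^2 = 6.674e-11 * 8.100e+25 * 2.900e+25 / (2.000e+09)^2 = 6.674e-11 * 2.349e+51 / 4.000e+18 = 3.919e+22

3.919e+22 N


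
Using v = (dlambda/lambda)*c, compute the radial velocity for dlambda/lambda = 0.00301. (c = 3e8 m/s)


v = (dlambda/lambda) * c = 0.00301 * 3e8 = 903000.0

903000.0 m/s


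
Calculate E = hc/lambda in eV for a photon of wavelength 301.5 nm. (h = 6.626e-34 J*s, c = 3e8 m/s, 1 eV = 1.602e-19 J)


E = hc/lambda = 6.626e-34 * 3e8 / 3.015e-07 = 6.593e-19 J = 4.1155 eV

4.1155 eV


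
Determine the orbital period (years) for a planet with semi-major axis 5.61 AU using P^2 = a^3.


P = a^(3/2) = 5.61^1.5 = 13.2875

13.2875 years


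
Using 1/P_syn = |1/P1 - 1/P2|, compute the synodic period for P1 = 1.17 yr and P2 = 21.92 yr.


1/P_syn = |1/P1 - 1/P2| = |1/1.17 - 1/21.92| => P_syn = 1.236

1.236 years


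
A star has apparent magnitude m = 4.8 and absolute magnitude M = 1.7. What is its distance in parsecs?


d = 10^((m - M + 5)/5) = 10^((4.8 - 1.7 + 5)/5) = 41.6869

41.6869 pc


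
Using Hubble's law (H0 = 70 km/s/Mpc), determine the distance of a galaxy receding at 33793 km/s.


d = v / H0 = 33793 / 70 = 482.7571

482.7571 Mpc


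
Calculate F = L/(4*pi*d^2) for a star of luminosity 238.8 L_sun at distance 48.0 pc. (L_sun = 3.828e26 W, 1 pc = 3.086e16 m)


F = L / (4*pi*d^2) = 9.141e+28 / (4*pi*(1.481e+18)^2) = 3.315e-09

3.315e-09 W/m^2


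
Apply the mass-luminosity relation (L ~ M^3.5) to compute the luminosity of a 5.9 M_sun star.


L/L_sun = (M/M_sun)^3.5 = 5.9^3.5 = 498.8639

498.8639 L_sun


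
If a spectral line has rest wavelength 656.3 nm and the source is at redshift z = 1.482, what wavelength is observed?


lam_obs = lam_emit * (1 + z) = 656.3 * (1 + 1.482) = 1628.9366

1628.9366 nm


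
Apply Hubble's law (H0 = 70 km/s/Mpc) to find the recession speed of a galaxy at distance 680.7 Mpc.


v = H0 * d = 70 * 680.7 = 47649.0

47649.0 km/s


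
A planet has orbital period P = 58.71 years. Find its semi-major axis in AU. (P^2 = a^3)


a = P^(2/3) = 58.71^(2/3) = 15.1057

15.1057 AU


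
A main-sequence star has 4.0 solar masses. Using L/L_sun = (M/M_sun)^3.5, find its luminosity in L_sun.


L/L_sun = (M/M_sun)^3.5 = 4.0^3.5 = 128.0

128.0 L_sun


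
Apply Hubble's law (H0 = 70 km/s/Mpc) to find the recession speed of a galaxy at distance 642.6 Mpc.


v = H0 * d = 70 * 642.6 = 44982.0

44982.0 km/s


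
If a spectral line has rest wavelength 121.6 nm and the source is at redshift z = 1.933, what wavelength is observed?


lam_obs = lam_emit * (1 + z) = 121.6 * (1 + 1.933) = 356.6528

356.6528 nm


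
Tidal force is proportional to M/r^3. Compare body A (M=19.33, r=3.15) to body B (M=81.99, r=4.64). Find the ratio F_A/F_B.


Ratio = (M1/r1^3) / (M2/r2^3) = (19.33/3.15^3) / (81.99/4.64^3) = 0.7535

0.7535


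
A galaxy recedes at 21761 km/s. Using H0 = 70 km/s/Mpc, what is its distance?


d = v / H0 = 21761 / 70 = 310.8714

310.8714 Mpc


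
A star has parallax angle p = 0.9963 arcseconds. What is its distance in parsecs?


d = 1/p = 1/0.9963 = 1.0037

1.0037 pc


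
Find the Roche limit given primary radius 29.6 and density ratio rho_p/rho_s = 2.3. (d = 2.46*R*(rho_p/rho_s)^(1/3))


d_Roche = 2.46 * 29.6 * 2.3^(1/3) = 96.1176

96.1176


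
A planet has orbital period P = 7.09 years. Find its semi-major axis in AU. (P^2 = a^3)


a = P^(2/3) = 7.09^(2/3) = 3.6906

3.6906 AU


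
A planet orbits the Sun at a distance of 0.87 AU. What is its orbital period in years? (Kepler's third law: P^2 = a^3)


P = a^(3/2) = 0.87^1.5 = 0.8115

0.8115 years


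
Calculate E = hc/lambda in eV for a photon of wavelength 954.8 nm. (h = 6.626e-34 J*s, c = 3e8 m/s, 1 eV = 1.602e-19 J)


E = hc/lambda = 6.626e-34 * 3e8 / 9.548e-07 = 2.082e-19 J = 1.2996 eV

1.2996 eV


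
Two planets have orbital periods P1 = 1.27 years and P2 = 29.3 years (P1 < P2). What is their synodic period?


1/P_syn = |1/P1 - 1/P2| = |1/1.27 - 1/29.3| => P_syn = 1.3275

1.3275 years


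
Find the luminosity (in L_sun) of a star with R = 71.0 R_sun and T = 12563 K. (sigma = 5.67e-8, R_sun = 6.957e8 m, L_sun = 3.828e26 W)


R = 71.0 * 6.957e8 m = 4.93947e+10 m. L = 4*pi*R^2*sigma*T^4 = 4*pi*(4.93947e+10)^2 * 5.67e-8 * 12563^4 = 4.330390548e+31 W. L/L_sun = 4.330390548e+31 / 3.828e26 = 113124.1

113124.1 L_sun


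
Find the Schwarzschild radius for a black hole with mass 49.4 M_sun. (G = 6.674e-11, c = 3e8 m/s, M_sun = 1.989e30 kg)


M = 49.4 * 1.989e30 kg = 9.82566e+31 kg. rs = 2GM/c^2 = 2 * 6.674e-11 * 9.82566e+31 / (3e8)^2 = 145725.4552

145725.4552 m


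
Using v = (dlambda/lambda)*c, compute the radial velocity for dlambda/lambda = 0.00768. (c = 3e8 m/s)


v = (dlambda/lambda) * c = 0.00768 * 3e8 = 2.304e+06

2.304e+06 m/s


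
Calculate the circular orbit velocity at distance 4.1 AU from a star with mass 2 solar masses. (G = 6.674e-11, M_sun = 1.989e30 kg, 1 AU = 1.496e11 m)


v = sqrt(GM/r) = sqrt(6.674e-11 * 3.978e+30 / 6.134e+11) = 20805.0022

20805.0022 m/s


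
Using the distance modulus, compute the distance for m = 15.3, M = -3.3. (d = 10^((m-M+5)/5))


d = 10^((m - M + 5)/5) = 10^((15.3 - -3.3 + 5)/5) = 52480.746

52480.746 pc


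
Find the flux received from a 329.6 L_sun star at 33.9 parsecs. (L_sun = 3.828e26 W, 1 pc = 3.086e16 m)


F = L / (4*pi*d^2) = 1.262e+29 / (4*pi*(1.046e+18)^2) = 9.174e-09

9.174e-09 W/m^2


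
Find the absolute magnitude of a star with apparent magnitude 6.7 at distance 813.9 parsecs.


M = m - 5*log10(d) + 5 = 6.7 - 5*log10(813.9) + 5 = -2.8529

-2.8529


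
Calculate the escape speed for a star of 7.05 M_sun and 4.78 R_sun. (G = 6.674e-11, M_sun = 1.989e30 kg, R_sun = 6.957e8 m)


M = 7.05 * 1.989e30 kg = 1.402245e+31 kg; R = 4.78 * 6.957e8 m = 3.325446e+09 m. v_esc = sqrt(2GM/R) = sqrt(2 * 6.674e-11 * 1.402245e+31 / 3.325446e+09) = 750231.1616

750231.1616 m/s


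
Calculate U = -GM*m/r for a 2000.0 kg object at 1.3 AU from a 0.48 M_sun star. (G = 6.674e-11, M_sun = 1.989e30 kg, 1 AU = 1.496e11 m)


M = 0.48 * 1.989e30 kg = 9.5472e+29 kg; r = 1.3 AU * 1.496e11 m/AU = 1.9448e+11 m. U = -GM*m/r = -(6.674e-11 * 9.5472e+29 * 2000.0) / 1.9448e+11 = -6.553e+11

-6.553e+11 J


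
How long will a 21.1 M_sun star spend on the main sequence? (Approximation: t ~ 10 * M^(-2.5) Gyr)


t = 10 * M^(-2.5) = 10 * 21.1^(-2.5) = 0.0049

0.0049 Gyr


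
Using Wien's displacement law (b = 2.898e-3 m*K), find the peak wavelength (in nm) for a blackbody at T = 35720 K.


lam_max = b / T = 2.898e-3 / 35720 = 8.113e-08 m = 81.131 nm

81.131 nm


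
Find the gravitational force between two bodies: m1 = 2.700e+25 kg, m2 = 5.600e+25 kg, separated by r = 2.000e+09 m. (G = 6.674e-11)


F = G*m1*m2/r^2 = 6.674e-11 * 2.700e+25 * 5.600e+25 / (2.000e+09)^2 = 6.674e-11 * 1.512e+51 / 4.000e+18 = 2.523e+22

2.523e+22 N
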